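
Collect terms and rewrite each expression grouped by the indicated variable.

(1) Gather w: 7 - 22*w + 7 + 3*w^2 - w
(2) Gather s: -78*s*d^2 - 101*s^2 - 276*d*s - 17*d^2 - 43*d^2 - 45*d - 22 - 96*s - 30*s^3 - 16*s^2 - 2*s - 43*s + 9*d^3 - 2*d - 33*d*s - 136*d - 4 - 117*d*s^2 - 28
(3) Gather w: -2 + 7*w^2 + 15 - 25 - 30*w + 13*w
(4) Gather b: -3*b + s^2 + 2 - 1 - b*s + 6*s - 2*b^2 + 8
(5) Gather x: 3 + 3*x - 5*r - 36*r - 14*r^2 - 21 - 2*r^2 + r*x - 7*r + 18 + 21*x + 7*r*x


(1) = 3*w^2 - 23*w + 14
(2) = 9*d^3 - 60*d^2 - 183*d - 30*s^3 + s^2*(-117*d - 117) + s*(-78*d^2 - 309*d - 141) - 54
(3) = 7*w^2 - 17*w - 12
(4) = -2*b^2 + b*(-s - 3) + s^2 + 6*s + 9
(5) = -16*r^2 - 48*r + x*(8*r + 24)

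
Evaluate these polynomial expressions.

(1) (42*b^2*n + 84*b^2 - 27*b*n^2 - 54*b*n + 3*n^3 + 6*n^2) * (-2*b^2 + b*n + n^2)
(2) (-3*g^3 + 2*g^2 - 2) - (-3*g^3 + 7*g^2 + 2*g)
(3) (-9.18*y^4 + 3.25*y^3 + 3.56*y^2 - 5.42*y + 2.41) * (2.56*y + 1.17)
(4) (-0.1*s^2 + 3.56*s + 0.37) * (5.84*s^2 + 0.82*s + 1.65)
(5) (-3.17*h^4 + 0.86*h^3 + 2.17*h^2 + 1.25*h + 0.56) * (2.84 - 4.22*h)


(1) = -84*b^4*n - 168*b^4 + 96*b^3*n^2 + 192*b^3*n + 9*b^2*n^3 + 18*b^2*n^2 - 24*b*n^4 - 48*b*n^3 + 3*n^5 + 6*n^4
(2) = -5*g^2 - 2*g - 2
(3) = -23.5008*y^5 - 2.4206*y^4 + 12.9161*y^3 - 9.71*y^2 - 0.1718*y + 2.8197
(4) = -0.584*s^4 + 20.7084*s^3 + 4.915*s^2 + 6.1774*s + 0.6105
(5) = 13.3774*h^5 - 12.632*h^4 - 6.715*h^3 + 0.8878*h^2 + 1.1868*h + 1.5904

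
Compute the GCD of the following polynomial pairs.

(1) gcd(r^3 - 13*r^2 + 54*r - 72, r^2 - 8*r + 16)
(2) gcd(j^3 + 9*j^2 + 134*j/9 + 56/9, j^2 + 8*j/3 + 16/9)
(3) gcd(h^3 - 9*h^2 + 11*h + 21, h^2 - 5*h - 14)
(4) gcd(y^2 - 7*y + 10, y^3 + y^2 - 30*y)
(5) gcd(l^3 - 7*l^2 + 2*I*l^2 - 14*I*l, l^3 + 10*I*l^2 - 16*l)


(1) = r - 4
(2) = j + 4/3
(3) = h - 7
(4) = y - 5
(5) = gcd(l*(l - 7)*(l + 2*I), l*(l + 2*I)*(l + 8*I)) = l^2 + 2*I*l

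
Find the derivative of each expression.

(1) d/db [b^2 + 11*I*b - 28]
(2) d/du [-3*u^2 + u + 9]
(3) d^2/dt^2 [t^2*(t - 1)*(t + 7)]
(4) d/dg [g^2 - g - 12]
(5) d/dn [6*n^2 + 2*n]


(1) = 2*b + 11*I
(2) = 1 - 6*u
(3) = 12*t^2 + 36*t - 14
(4) = 2*g - 1
(5) = 12*n + 2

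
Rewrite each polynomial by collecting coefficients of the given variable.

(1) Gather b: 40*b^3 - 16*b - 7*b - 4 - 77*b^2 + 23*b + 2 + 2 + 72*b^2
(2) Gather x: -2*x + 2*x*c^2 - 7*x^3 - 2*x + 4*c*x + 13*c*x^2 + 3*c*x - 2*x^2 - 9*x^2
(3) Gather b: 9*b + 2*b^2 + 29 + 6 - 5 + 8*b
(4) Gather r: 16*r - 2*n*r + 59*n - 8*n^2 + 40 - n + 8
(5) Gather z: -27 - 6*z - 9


(1) = 40*b^3 - 5*b^2
(2) = -7*x^3 + x^2*(13*c - 11) + x*(2*c^2 + 7*c - 4)
(3) = 2*b^2 + 17*b + 30
(4) = -8*n^2 + 58*n + r*(16 - 2*n) + 48
(5) = -6*z - 36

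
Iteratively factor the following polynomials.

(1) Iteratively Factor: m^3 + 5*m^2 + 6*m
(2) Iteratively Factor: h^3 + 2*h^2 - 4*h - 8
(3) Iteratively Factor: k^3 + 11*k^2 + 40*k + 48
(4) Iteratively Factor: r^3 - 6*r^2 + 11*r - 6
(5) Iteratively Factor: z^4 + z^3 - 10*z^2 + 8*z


(1) = (m + 2)*(m^2 + 3*m) = (m + 2)*(m + 3)*(m)
(2) = (h + 2)*(h^2 - 4) = (h - 2)*(h + 2)*(h + 2)
(3) = (k + 3)*(k^2 + 8*k + 16) = (k + 3)*(k + 4)*(k + 4)
(4) = (r - 1)*(r^2 - 5*r + 6) = (r - 2)*(r - 1)*(r - 3)
(5) = (z - 1)*(z^3 + 2*z^2 - 8*z) = (z - 2)*(z - 1)*(z^2 + 4*z) = z*(z - 2)*(z - 1)*(z + 4)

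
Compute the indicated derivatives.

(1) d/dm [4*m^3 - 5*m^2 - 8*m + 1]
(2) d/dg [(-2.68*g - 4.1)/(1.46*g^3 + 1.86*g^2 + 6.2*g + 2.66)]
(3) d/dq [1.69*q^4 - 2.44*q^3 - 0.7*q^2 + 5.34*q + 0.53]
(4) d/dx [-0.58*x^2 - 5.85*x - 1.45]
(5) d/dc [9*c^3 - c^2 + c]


(1) = 12*m^2 - 10*m - 8
(2) = (7.8256*g^3 + 22.9428*g^2 + 15.252*g + 18.2912)/(2.1316*g^6 + 5.4312*g^5 + 21.5636*g^4 + 30.8312*g^3 + 48.3352*g^2 + 32.984*g + 7.0756)
(3) = 6.76*q^3 - 7.32*q^2 - 1.4*q + 5.34
(4) = -1.16*x - 5.85
(5) = 27*c^2 - 2*c + 1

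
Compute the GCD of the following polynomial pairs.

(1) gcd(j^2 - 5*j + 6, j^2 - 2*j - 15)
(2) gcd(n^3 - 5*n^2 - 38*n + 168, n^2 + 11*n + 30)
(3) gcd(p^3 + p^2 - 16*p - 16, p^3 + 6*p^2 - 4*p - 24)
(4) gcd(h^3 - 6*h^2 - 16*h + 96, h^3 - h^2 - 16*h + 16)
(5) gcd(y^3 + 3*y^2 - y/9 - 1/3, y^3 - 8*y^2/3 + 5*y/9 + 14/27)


(1) = gcd((j - 3)*(j - 2), (j - 5)*(j + 3)) = 1
(2) = n + 6
(3) = 1
(4) = h^2 - 16
(5) = gcd((y - 1/3)*(y + 1/3)*(y + 3), (y - 7/3)*(y - 2/3)*(y + 1/3)) = y + 1/3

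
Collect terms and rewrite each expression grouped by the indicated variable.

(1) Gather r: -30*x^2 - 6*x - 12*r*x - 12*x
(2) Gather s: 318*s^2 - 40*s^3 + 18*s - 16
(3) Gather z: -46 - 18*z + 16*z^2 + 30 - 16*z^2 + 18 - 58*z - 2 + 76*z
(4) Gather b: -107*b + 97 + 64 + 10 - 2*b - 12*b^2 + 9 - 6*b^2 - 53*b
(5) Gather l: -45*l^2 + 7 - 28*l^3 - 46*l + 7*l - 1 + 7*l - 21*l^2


(1) = -12*r*x - 30*x^2 - 18*x
(2) = -40*s^3 + 318*s^2 + 18*s - 16
(3) = 0
(4) = -18*b^2 - 162*b + 180
(5) = -28*l^3 - 66*l^2 - 32*l + 6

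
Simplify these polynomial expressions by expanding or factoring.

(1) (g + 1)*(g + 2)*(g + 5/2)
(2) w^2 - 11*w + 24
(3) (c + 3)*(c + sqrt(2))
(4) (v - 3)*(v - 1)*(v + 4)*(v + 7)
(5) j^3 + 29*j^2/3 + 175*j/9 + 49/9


(1) = g^3 + 11*g^2/2 + 19*g/2 + 5
(2) = (w - 8)*(w - 3)
(3) = c^2 + sqrt(2)*c + 3*c + 3*sqrt(2)
(4) = v^4 + 7*v^3 - 13*v^2 - 79*v + 84
(5) = (j + 1/3)*(j + 7/3)*(j + 7)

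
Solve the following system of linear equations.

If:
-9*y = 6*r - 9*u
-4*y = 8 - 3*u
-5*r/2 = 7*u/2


Then:
r = 168/71
u = -120/71
y = -232/71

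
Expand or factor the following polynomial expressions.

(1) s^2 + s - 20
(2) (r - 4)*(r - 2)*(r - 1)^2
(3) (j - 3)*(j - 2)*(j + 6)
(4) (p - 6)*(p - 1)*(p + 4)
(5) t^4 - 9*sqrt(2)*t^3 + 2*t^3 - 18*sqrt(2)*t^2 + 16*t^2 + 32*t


(1) = (s - 4)*(s + 5)
(2) = r^4 - 8*r^3 + 21*r^2 - 22*r + 8
(3) = j^3 + j^2 - 24*j + 36
(4) = p^3 - 3*p^2 - 22*p + 24
(5) = t*(t + 2)*(t - 8*sqrt(2))*(t - sqrt(2))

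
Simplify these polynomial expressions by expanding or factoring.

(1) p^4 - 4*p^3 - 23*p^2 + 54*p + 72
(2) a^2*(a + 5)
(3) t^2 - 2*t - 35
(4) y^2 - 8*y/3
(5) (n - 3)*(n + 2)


(1) = (p - 6)*(p - 3)*(p + 1)*(p + 4)
(2) = a^3 + 5*a^2
(3) = (t - 7)*(t + 5)
(4) = y*(y - 8/3)
(5) = n^2 - n - 6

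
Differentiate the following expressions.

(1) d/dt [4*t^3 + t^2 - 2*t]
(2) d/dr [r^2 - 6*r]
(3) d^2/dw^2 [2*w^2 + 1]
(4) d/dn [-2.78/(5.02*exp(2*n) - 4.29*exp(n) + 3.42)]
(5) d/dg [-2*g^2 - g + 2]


(1) = 12*t^2 + 2*t - 2
(2) = 2*r - 6
(3) = 4
(4) = (27.9112*exp(n) - 11.9262)*exp(n)/(5.02*exp(2*n) - 4.29*exp(n) + 3.42)^2
(5) = -4*g - 1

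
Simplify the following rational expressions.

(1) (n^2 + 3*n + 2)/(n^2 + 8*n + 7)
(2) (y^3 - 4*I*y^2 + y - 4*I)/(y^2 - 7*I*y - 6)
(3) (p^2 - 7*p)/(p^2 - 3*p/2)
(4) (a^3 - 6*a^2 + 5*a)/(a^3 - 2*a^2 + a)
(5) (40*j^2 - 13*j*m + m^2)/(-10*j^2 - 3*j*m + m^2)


(1) = (n + 2)/(n + 7)
(2) = (y^2 - 3*I*y + 4)/(y - 6*I)
(3) = (2*p - 14)/(2*p - 3)
(4) = (a - 5)/(a - 1)
(5) = (-8*j + m)/(2*j + m)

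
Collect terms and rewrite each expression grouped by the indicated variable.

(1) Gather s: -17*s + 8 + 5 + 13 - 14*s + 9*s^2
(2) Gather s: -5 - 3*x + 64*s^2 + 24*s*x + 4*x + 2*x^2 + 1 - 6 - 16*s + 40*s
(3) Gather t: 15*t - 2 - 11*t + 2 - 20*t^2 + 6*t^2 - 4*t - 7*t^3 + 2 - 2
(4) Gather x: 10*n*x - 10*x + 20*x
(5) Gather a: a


(1) = 9*s^2 - 31*s + 26
(2) = 64*s^2 + s*(24*x + 24) + 2*x^2 + x - 10
(3) = -7*t^3 - 14*t^2
(4) = x*(10*n + 10)
(5) = a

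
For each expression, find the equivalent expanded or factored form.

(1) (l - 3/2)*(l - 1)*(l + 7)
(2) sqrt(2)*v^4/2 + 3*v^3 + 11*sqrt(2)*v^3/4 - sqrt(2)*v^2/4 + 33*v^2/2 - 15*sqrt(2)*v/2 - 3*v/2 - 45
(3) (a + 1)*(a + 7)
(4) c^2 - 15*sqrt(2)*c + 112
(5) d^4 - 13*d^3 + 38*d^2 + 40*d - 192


(1) = l^3 + 9*l^2/2 - 16*l + 21/2
(2) = (v - 3/2)*(v + 5)*(v + 3*sqrt(2))*(sqrt(2)*v/2 + sqrt(2))
(3) = a^2 + 8*a + 7
(4) = (c - 8*sqrt(2))*(c - 7*sqrt(2))
(5) = (d - 8)*(d - 4)*(d - 3)*(d + 2)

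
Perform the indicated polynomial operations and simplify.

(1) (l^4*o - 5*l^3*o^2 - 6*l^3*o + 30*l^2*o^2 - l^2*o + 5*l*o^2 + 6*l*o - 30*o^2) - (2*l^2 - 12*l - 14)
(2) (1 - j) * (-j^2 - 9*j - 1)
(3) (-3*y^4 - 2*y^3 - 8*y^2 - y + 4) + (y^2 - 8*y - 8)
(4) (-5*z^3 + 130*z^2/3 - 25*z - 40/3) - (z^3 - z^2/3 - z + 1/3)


(1) = l^4*o - 5*l^3*o^2 - 6*l^3*o + 30*l^2*o^2 - l^2*o - 2*l^2 + 5*l*o^2 + 6*l*o + 12*l - 30*o^2 + 14
(2) = j^3 + 8*j^2 - 8*j - 1
(3) = -3*y^4 - 2*y^3 - 7*y^2 - 9*y - 4
(4) = -6*z^3 + 131*z^2/3 - 24*z - 41/3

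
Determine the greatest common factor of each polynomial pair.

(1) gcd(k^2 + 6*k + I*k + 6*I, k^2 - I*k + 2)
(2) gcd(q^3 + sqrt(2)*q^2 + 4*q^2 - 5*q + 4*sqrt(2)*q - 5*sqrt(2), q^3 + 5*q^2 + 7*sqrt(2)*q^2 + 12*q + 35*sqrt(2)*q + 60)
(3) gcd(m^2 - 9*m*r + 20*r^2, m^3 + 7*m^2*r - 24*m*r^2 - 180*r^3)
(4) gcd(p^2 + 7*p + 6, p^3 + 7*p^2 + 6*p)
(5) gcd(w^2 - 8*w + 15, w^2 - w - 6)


(1) = k + I
(2) = q^2 + q*(sqrt(2) + 5) + 5*sqrt(2)
(3) = gcd((m - 5*r)*(m - 4*r), (m - 5*r)*(m + 6*r)^2) = -m + 5*r
(4) = p^2 + 7*p + 6
(5) = gcd((w - 5)*(w - 3), (w - 3)*(w + 2)) = w - 3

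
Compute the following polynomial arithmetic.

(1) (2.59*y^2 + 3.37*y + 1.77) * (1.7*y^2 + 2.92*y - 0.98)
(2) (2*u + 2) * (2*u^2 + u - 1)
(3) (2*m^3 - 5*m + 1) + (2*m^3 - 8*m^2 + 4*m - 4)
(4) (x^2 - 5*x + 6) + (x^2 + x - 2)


(1) = 4.403*y^4 + 13.2918*y^3 + 10.3112*y^2 + 1.8658*y - 1.7346
(2) = 4*u^3 + 6*u^2 - 2
(3) = 4*m^3 - 8*m^2 - m - 3
(4) = 2*x^2 - 4*x + 4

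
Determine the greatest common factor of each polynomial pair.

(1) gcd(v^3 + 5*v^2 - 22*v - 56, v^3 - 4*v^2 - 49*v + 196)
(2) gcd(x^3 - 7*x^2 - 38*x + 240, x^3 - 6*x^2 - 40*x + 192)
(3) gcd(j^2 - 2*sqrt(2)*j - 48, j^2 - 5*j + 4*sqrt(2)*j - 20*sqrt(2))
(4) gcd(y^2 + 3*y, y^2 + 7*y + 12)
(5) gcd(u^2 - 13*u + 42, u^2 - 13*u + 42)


(1) = gcd((v - 4)*(v + 2)*(v + 7), (v - 7)*(v - 4)*(v + 7)) = v^2 + 3*v - 28
(2) = x^2 - 2*x - 48
(3) = gcd((j - 6*sqrt(2))*(j + 4*sqrt(2)), (j - 5)*(j + 4*sqrt(2))) = j + 4*sqrt(2)
(4) = gcd(y*(y + 3), (y + 3)*(y + 4)) = y + 3
(5) = u^2 - 13*u + 42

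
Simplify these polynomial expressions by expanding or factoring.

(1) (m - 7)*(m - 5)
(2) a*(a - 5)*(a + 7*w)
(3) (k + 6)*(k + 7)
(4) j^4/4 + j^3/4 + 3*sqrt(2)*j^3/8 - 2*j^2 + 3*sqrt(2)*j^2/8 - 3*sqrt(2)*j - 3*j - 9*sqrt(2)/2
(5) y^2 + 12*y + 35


(1) = m^2 - 12*m + 35
(2) = a^3 + 7*a^2*w - 5*a^2 - 35*a*w
(3) = k^2 + 13*k + 42
(4) = (j/2 + 1)^2*(j - 3)*(j + 3*sqrt(2)/2)
(5) = (y + 5)*(y + 7)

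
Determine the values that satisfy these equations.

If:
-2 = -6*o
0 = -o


Then:
No Solution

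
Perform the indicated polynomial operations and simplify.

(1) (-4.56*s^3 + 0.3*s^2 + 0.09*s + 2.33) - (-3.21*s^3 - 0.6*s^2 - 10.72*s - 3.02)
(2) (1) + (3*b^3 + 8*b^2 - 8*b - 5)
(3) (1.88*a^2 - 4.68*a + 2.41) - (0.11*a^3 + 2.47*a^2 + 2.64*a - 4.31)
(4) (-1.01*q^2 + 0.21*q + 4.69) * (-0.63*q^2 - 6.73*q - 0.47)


(1) = -1.35*s^3 + 0.9*s^2 + 10.81*s + 5.35
(2) = 3*b^3 + 8*b^2 - 8*b - 4
(3) = -0.11*a^3 - 0.59*a^2 - 7.32*a + 6.72
(4) = 0.6363*q^4 + 6.665*q^3 - 3.8933*q^2 - 31.6624*q - 2.2043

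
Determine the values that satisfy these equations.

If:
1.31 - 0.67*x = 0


Then:
x = 1.96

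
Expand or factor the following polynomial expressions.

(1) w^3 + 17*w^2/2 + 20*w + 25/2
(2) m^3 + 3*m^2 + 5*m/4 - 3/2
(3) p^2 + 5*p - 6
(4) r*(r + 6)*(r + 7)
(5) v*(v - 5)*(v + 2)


(1) = (w + 1)*(w + 5/2)*(w + 5)
(2) = (m - 1/2)*(m + 3/2)*(m + 2)
(3) = (p - 1)*(p + 6)
(4) = r^3 + 13*r^2 + 42*r
(5) = v^3 - 3*v^2 - 10*v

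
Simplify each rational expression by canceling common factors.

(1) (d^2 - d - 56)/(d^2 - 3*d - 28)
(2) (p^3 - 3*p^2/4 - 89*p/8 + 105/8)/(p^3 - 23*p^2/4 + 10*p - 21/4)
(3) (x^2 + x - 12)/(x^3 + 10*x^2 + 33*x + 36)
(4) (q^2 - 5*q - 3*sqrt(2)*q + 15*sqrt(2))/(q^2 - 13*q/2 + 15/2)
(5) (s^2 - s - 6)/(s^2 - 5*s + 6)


(1) = (d^2 - d - 56)/(d^2 - 3*d - 28)
(2) = (8*p^2 + 18*p - 35)/(8*p^2 - 22*p + 14)
(3) = (x - 3)/(x^2 + 6*x + 9)
(4) = (2*q - 6*sqrt(2))/(2*q - 3)
(5) = (s + 2)/(s - 2)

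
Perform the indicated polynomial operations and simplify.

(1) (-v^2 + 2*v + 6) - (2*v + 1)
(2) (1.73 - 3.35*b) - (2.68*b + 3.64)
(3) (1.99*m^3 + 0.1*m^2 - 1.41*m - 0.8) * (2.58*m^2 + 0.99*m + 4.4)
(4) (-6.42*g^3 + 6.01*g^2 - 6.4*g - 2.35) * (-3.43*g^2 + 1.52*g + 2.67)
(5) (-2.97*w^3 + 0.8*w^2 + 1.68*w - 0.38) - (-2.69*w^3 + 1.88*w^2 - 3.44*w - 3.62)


(1) = 5 - v^2
(2) = -6.03*b - 1.91
(3) = 5.1342*m^5 + 2.2281*m^4 + 5.2172*m^3 - 3.0199*m^2 - 6.996*m - 3.52
(4) = 22.0206*g^5 - 30.3727*g^4 + 13.9458*g^3 + 14.3792*g^2 - 20.66*g - 6.2745
(5) = -0.28*w^3 - 1.08*w^2 + 5.12*w + 3.24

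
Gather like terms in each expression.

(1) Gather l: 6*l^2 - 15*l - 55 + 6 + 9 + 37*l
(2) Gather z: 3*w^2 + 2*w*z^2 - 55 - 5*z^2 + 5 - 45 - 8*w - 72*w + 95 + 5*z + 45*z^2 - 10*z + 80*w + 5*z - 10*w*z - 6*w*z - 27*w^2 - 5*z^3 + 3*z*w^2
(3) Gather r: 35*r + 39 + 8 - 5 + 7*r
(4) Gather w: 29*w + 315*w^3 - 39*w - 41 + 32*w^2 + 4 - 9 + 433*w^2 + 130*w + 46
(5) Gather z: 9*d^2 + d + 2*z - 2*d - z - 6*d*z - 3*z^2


(1) = 6*l^2 + 22*l - 40
(2) = -24*w^2 - 5*z^3 + z^2*(2*w + 40) + z*(3*w^2 - 16*w)
(3) = 42*r + 42
(4) = 315*w^3 + 465*w^2 + 120*w
(5) = 9*d^2 - d - 3*z^2 + z*(1 - 6*d)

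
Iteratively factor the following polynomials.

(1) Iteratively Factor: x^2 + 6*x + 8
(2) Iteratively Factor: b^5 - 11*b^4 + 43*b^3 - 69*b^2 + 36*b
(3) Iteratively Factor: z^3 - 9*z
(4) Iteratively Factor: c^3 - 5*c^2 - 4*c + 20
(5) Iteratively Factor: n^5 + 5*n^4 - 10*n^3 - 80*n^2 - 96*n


(1) = (x + 2)*(x + 4)
(2) = (b - 3)*(b^4 - 8*b^3 + 19*b^2 - 12*b) = (b - 3)*(b - 1)*(b^3 - 7*b^2 + 12*b) = (b - 4)*(b - 3)*(b - 1)*(b^2 - 3*b) = (b - 4)*(b - 3)^2*(b - 1)*(b)
(3) = (z)*(z^2 - 9) = z*(z - 3)*(z + 3)
(4) = (c + 2)*(c^2 - 7*c + 10) = (c - 5)*(c + 2)*(c - 2)
(5) = (n)*(n^4 + 5*n^3 - 10*n^2 - 80*n - 96) = n*(n - 4)*(n^3 + 9*n^2 + 26*n + 24) = n*(n - 4)*(n + 4)*(n^2 + 5*n + 6) = n*(n - 4)*(n + 2)*(n + 4)*(n + 3)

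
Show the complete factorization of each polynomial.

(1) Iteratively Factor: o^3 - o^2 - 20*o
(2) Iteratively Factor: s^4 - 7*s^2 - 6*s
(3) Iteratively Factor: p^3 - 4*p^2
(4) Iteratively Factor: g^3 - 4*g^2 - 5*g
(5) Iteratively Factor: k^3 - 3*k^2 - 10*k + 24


(1) = (o + 4)*(o^2 - 5*o) = o*(o + 4)*(o - 5)
(2) = (s + 1)*(s^3 - s^2 - 6*s) = (s - 3)*(s + 1)*(s^2 + 2*s) = s*(s - 3)*(s + 1)*(s + 2)
(3) = (p)*(p^2 - 4*p) = p*(p - 4)*(p)
(4) = (g)*(g^2 - 4*g - 5) = g*(g + 1)*(g - 5)
(5) = (k - 4)*(k^2 + k - 6) = (k - 4)*(k + 3)*(k - 2)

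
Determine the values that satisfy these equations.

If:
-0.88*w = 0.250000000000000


Then:
w = -0.28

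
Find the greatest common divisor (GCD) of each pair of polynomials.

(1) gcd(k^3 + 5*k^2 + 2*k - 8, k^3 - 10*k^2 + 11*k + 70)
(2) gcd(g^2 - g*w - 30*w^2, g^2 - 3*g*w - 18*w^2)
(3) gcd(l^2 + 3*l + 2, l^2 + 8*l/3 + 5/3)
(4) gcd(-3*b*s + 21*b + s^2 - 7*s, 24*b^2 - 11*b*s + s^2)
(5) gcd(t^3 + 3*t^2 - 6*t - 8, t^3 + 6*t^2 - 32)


(1) = gcd((k - 1)*(k + 2)*(k + 4), (k - 7)*(k - 5)*(k + 2)) = k + 2
(2) = -g + 6*w
(3) = gcd((l + 1)*(l + 2), (l + 1)*(l + 5/3)) = l + 1
(4) = -3*b + s
(5) = t^2 + 2*t - 8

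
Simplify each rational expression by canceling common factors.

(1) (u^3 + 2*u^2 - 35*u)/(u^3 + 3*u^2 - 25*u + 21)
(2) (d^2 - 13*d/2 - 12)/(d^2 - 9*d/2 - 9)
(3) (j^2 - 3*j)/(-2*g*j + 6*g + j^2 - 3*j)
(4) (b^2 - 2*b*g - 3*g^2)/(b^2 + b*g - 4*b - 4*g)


(1) = (u^2 - 5*u)/(u^2 - 4*u + 3)
(2) = (d - 8)/(d - 6)
(3) = -j/(2*g - j)
(4) = (b - 3*g)/(b - 4)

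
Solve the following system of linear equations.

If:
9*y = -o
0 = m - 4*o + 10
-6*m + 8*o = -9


Then:
m = 29/4
o = 69/16
y = -23/48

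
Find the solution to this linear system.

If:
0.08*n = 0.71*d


Then:
d = 0.112676056338028*n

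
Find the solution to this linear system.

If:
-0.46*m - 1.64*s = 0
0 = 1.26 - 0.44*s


Then:
m = -10.21
s = 2.86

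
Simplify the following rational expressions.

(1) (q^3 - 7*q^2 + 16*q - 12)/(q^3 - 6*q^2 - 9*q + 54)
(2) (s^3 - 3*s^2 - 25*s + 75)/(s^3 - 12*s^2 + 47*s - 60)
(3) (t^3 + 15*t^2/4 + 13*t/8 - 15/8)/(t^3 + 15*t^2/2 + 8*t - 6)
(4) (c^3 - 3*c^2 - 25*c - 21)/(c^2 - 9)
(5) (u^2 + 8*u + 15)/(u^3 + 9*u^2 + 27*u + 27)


(1) = (q^2 - 4*q + 4)/(q^2 - 3*q - 18)
(2) = (s + 5)/(s - 4)
(3) = (4*t^2 + 17*t + 15)/(4*t^2 + 32*t + 48)
(4) = (c^2 - 6*c - 7)/(c - 3)
(5) = (u + 5)/(u^2 + 6*u + 9)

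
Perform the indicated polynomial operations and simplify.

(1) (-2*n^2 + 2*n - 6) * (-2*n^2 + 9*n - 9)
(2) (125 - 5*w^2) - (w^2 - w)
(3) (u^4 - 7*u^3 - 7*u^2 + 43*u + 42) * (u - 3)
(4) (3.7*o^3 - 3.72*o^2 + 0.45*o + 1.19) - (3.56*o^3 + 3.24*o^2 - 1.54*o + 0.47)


(1) = 4*n^4 - 22*n^3 + 48*n^2 - 72*n + 54
(2) = -6*w^2 + w + 125
(3) = u^5 - 10*u^4 + 14*u^3 + 64*u^2 - 87*u - 126
(4) = 0.14*o^3 - 6.96*o^2 + 1.99*o + 0.72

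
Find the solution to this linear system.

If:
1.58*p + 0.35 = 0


Then:
p = -0.22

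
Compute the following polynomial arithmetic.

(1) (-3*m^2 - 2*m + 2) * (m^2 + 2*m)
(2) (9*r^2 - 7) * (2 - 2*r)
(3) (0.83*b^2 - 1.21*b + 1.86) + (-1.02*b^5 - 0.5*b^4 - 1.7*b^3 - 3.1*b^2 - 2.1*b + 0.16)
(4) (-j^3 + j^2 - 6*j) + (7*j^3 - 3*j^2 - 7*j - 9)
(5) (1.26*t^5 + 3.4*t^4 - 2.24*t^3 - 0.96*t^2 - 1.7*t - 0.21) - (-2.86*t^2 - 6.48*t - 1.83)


(1) = -3*m^4 - 8*m^3 - 2*m^2 + 4*m
(2) = -18*r^3 + 18*r^2 + 14*r - 14
(3) = -1.02*b^5 - 0.5*b^4 - 1.7*b^3 - 2.27*b^2 - 3.31*b + 2.02
(4) = 6*j^3 - 2*j^2 - 13*j - 9
(5) = 1.26*t^5 + 3.4*t^4 - 2.24*t^3 + 1.9*t^2 + 4.78*t + 1.62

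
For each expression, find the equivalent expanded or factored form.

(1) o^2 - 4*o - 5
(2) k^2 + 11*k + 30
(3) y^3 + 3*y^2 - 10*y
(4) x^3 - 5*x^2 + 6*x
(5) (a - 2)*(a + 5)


(1) = (o - 5)*(o + 1)
(2) = (k + 5)*(k + 6)
(3) = y*(y - 2)*(y + 5)
(4) = x*(x - 3)*(x - 2)
(5) = a^2 + 3*a - 10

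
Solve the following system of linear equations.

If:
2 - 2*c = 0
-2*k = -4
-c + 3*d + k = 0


Then:
c = 1
d = -1/3
k = 2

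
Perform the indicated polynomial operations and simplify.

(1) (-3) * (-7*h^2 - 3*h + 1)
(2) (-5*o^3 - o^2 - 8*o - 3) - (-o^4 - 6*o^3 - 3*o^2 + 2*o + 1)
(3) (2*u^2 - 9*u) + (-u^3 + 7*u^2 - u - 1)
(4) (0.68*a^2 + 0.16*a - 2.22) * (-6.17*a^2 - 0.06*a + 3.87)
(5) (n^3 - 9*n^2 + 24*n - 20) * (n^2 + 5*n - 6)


(1) = 21*h^2 + 9*h - 3
(2) = o^4 + o^3 + 2*o^2 - 10*o - 4
(3) = -u^3 + 9*u^2 - 10*u - 1
(4) = -4.1956*a^4 - 1.028*a^3 + 16.3194*a^2 + 0.7524*a - 8.5914
(5) = n^5 - 4*n^4 - 27*n^3 + 154*n^2 - 244*n + 120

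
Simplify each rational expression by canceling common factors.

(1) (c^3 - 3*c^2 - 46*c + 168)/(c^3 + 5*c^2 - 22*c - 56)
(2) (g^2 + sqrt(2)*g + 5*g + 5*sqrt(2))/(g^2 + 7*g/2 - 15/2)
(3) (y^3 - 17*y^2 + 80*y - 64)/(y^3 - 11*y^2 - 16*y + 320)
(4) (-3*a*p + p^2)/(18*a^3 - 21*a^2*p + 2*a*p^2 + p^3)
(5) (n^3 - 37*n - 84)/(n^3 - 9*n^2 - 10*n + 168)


(1) = (c - 6)/(c + 2)
(2) = (2*g + 2*sqrt(2))/(2*g - 3)
(3) = (y - 1)/(y + 5)
(4) = p/(-6*a^2 + 5*a*p + p^2)
(5) = (n + 3)/(n - 6)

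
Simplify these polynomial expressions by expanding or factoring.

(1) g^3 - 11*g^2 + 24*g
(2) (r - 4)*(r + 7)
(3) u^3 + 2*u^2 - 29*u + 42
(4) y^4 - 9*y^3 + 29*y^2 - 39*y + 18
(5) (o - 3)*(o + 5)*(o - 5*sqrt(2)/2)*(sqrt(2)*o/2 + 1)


(1) = g*(g - 8)*(g - 3)
(2) = r^2 + 3*r - 28
(3) = (u - 3)*(u - 2)*(u + 7)
(4) = (y - 3)^2*(y - 2)*(y - 1)
(5) = sqrt(2)*o^4/2 - 3*o^3/2 + sqrt(2)*o^3 - 10*sqrt(2)*o^2 - 3*o^2 - 5*sqrt(2)*o + 45*o/2 + 75*sqrt(2)/2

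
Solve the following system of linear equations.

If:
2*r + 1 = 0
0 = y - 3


Then:
r = -1/2
y = 3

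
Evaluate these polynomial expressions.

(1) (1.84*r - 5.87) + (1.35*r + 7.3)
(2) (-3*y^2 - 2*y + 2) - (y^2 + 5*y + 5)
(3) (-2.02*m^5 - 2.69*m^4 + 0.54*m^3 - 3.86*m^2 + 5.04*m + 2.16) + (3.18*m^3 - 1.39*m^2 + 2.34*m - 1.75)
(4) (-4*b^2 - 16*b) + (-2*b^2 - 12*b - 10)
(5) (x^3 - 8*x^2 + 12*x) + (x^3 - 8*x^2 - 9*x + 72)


(1) = 3.19*r + 1.43
(2) = -4*y^2 - 7*y - 3
(3) = -2.02*m^5 - 2.69*m^4 + 3.72*m^3 - 5.25*m^2 + 7.38*m + 0.41
(4) = -6*b^2 - 28*b - 10
(5) = 2*x^3 - 16*x^2 + 3*x + 72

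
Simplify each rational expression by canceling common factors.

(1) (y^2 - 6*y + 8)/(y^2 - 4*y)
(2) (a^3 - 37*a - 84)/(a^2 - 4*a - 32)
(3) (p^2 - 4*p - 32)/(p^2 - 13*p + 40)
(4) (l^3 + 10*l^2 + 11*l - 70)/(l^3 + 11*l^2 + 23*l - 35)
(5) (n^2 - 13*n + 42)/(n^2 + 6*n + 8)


(1) = (y - 2)/y
(2) = (a^2 - 4*a - 21)/(a - 8)
(3) = (p + 4)/(p - 5)
(4) = (l - 2)/(l - 1)
(5) = (n^2 - 13*n + 42)/(n^2 + 6*n + 8)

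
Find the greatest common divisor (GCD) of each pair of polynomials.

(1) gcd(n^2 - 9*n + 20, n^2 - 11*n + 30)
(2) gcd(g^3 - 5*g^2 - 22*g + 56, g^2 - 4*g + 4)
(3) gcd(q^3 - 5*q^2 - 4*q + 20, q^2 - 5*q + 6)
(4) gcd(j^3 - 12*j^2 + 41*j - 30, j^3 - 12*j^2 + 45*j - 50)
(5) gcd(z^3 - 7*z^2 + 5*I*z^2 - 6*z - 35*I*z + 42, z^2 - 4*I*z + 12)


(1) = gcd((n - 5)*(n - 4), (n - 6)*(n - 5)) = n - 5
(2) = g - 2
(3) = gcd((q - 5)*(q - 2)*(q + 2), (q - 3)*(q - 2)) = q - 2
(4) = gcd((j - 6)*(j - 5)*(j - 1), (j - 5)^2*(j - 2)) = j - 5
(5) = z + 2*I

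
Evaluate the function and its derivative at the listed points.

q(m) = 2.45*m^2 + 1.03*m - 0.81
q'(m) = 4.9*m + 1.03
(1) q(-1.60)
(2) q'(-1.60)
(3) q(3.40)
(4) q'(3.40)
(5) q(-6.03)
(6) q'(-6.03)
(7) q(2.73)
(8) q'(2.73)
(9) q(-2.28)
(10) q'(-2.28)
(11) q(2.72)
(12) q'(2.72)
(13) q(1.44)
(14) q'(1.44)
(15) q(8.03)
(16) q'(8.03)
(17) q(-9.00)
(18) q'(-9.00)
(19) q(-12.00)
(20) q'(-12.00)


(1) = 3.81
(2) = -6.81
(3) = 31.01
(4) = 17.69
(5) = 82.06
(6) = -28.52
(7) = 20.26
(8) = 14.41
(9) = 9.58
(10) = -10.14
(11) = 20.12
(12) = 14.36
(13) = 5.75
(14) = 8.09
(15) = 165.44
(16) = 40.38
(17) = 188.37
(18) = -43.07
(19) = 339.63
(20) = -57.77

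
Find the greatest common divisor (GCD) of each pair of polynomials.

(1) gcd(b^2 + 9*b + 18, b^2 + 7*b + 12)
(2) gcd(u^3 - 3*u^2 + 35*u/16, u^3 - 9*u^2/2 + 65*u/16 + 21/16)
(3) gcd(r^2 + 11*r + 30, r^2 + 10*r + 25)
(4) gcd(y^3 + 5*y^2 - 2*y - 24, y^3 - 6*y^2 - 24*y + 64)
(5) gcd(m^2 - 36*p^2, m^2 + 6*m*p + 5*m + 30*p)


(1) = gcd((b + 3)*(b + 6), (b + 3)*(b + 4)) = b + 3
(2) = u - 7/4
(3) = r + 5
(4) = gcd((y - 2)*(y + 3)*(y + 4), (y - 8)*(y - 2)*(y + 4)) = y^2 + 2*y - 8
(5) = m + 6*p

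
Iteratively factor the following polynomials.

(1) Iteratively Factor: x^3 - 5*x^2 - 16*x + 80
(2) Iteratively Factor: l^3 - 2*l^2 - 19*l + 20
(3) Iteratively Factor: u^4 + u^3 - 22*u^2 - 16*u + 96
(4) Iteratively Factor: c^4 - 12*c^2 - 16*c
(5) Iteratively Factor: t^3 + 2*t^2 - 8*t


(1) = (x + 4)*(x^2 - 9*x + 20) = (x - 5)*(x + 4)*(x - 4)
(2) = (l - 1)*(l^2 - l - 20) = (l - 5)*(l - 1)*(l + 4)
(3) = (u - 4)*(u^3 + 5*u^2 - 2*u - 24) = (u - 4)*(u + 3)*(u^2 + 2*u - 8) = (u - 4)*(u - 2)*(u + 3)*(u + 4)
(4) = (c + 2)*(c^3 - 2*c^2 - 8*c) = c*(c + 2)*(c^2 - 2*c - 8) = c*(c - 4)*(c + 2)*(c + 2)
(5) = (t)*(t^2 + 2*t - 8) = t*(t - 2)*(t + 4)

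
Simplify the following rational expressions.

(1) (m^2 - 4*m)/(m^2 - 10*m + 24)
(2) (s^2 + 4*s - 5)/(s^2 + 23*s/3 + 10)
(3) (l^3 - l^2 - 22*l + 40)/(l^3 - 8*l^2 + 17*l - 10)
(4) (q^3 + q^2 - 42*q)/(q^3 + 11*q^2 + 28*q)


(1) = m/(m - 6)
(2) = (3*s^2 + 12*s - 15)/(3*s^2 + 23*s + 30)
(3) = (l^2 + l - 20)/(l^2 - 6*l + 5)
(4) = (q - 6)/(q + 4)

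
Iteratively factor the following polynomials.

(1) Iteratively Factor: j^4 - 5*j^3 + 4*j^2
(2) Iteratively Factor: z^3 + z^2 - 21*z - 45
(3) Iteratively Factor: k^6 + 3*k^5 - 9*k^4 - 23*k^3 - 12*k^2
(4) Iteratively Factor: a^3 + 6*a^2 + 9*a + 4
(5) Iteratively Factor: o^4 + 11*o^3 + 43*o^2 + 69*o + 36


(1) = (j)*(j^3 - 5*j^2 + 4*j) = j^2*(j^2 - 5*j + 4) = j^2*(j - 1)*(j - 4)
(2) = (z + 3)*(z^2 - 2*z - 15) = (z - 5)*(z + 3)*(z + 3)
(3) = (k - 3)*(k^5 + 6*k^4 + 9*k^3 + 4*k^2) = (k - 3)*(k + 1)*(k^4 + 5*k^3 + 4*k^2) = k*(k - 3)*(k + 1)*(k^3 + 5*k^2 + 4*k) = k*(k - 3)*(k + 1)^2*(k^2 + 4*k) = k^2*(k - 3)*(k + 1)^2*(k + 4)
(4) = (a + 4)*(a^2 + 2*a + 1) = (a + 1)*(a + 4)*(a + 1)
(5) = (o + 3)*(o^3 + 8*o^2 + 19*o + 12) = (o + 3)*(o + 4)*(o^2 + 4*o + 3) = (o + 3)^2*(o + 4)*(o + 1)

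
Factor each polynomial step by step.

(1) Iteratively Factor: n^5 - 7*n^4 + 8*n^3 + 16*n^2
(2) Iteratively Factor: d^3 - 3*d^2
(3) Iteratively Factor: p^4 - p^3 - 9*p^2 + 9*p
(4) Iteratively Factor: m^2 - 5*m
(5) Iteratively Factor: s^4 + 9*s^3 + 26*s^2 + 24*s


(1) = (n + 1)*(n^4 - 8*n^3 + 16*n^2) = (n - 4)*(n + 1)*(n^3 - 4*n^2) = n*(n - 4)*(n + 1)*(n^2 - 4*n) = n^2*(n - 4)*(n + 1)*(n - 4)
(2) = (d - 3)*(d^2) = d*(d - 3)*(d)
(3) = (p + 3)*(p^3 - 4*p^2 + 3*p) = (p - 1)*(p + 3)*(p^2 - 3*p) = (p - 3)*(p - 1)*(p + 3)*(p)
(4) = (m)*(m - 5)
(5) = (s + 3)*(s^3 + 6*s^2 + 8*s) = (s + 2)*(s + 3)*(s^2 + 4*s) = s*(s + 2)*(s + 3)*(s + 4)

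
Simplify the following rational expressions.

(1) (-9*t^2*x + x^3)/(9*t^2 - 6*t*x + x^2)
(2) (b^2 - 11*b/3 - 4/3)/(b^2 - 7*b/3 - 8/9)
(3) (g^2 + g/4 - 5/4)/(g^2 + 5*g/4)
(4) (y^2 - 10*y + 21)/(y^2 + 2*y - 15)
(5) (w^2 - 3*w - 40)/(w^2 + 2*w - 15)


(1) = (3*t*x + x^2)/(-3*t + x)
(2) = (3*b - 12)/(3*b - 8)
(3) = (g - 1)/g
(4) = (y - 7)/(y + 5)
(5) = (w - 8)/(w - 3)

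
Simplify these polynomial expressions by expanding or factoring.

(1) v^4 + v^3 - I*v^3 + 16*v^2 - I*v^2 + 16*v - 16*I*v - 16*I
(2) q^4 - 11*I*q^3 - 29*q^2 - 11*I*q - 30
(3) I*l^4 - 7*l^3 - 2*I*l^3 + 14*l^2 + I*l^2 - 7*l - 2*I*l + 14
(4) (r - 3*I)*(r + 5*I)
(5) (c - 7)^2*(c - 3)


(1) = (v - 4*I)*(v + 4*I)*(-I*v - I)*(I*v + 1)
(2) = (q - 6*I)*(q - 5*I)*(q - I)*(q + I)
(3) = (l - 2)*(l + I)*(l + 7*I)*(I*l + 1)
(4) = r^2 + 2*I*r + 15
(5) = c^3 - 17*c^2 + 91*c - 147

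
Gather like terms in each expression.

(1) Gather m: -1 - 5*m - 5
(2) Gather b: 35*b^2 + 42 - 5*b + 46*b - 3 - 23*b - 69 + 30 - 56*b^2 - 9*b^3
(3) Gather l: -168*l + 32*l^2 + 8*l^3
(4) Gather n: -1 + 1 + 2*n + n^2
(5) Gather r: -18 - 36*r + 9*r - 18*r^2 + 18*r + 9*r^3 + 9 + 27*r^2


(1) = -5*m - 6
(2) = -9*b^3 - 21*b^2 + 18*b
(3) = 8*l^3 + 32*l^2 - 168*l
(4) = n^2 + 2*n
(5) = 9*r^3 + 9*r^2 - 9*r - 9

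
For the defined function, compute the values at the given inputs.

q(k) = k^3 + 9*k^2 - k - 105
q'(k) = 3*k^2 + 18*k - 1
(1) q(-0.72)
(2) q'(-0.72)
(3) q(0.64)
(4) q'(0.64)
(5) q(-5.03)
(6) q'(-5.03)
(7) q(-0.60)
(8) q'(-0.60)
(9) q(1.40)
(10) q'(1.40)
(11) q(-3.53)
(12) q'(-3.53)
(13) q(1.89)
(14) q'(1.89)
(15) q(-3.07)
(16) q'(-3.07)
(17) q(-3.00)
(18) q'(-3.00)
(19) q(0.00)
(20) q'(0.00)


(1) = -99.99
(2) = -12.40
(3) = -101.69
(4) = 11.75
(5) = 0.47
(6) = -15.64
(7) = -101.38
(8) = -10.72
(9) = -86.02
(10) = 30.08
(11) = -33.31
(12) = -27.16
(13) = -67.99
(14) = 43.74
(15) = -46.04
(16) = -27.99
(17) = -48.00
(18) = -28.00
(19) = -105.00
(20) = -1.00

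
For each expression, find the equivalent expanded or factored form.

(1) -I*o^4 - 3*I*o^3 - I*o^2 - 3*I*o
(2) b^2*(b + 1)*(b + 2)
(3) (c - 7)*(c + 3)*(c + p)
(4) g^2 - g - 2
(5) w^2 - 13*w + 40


(1) = o*(o + 3)*(o - I)*(-I*o + 1)
(2) = b^4 + 3*b^3 + 2*b^2
(3) = c^3 + c^2*p - 4*c^2 - 4*c*p - 21*c - 21*p
(4) = (g - 2)*(g + 1)
(5) = (w - 8)*(w - 5)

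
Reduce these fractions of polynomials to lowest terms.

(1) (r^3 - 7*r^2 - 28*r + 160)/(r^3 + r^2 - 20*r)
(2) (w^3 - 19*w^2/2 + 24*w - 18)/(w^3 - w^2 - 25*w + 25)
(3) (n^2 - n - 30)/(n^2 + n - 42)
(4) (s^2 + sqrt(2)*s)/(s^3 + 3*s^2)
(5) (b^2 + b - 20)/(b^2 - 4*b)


(1) = (r - 8)/r
(2) = (2*w^3 - 19*w^2 + 48*w - 36)/(2*w^3 - 2*w^2 - 50*w + 50)
(3) = (n + 5)/(n + 7)
(4) = (s + sqrt(2))/(s^2 + 3*s)
(5) = (b + 5)/b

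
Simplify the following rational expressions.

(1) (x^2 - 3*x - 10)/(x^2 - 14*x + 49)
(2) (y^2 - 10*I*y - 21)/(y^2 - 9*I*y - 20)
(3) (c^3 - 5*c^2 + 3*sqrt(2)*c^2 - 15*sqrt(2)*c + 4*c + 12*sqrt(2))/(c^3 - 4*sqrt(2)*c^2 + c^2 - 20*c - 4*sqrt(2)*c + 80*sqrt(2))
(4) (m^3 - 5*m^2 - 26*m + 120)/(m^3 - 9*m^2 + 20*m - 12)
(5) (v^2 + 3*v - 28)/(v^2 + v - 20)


(1) = (x^2 - 3*x - 10)/(x^2 - 14*x + 49)
(2) = (y^2 - 10*I*y - 21)/(y^2 - 9*I*y - 20)
(3) = (c^2 + c*(-1 + 3*sqrt(2)) - 3*sqrt(2))/(c^2 + c*(5 - 4*sqrt(2)) - 20*sqrt(2))
(4) = (m^2 + m - 20)/(m^2 - 3*m + 2)
(5) = (v + 7)/(v + 5)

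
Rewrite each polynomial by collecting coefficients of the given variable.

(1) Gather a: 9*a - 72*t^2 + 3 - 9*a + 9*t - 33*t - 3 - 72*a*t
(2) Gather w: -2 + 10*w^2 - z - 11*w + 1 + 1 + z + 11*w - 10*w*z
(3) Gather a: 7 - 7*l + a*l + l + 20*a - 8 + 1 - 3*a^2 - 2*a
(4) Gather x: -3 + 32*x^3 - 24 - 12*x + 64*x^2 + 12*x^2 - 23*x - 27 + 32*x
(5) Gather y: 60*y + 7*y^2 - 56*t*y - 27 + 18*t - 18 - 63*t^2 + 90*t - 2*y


(1) = -72*a*t - 72*t^2 - 24*t
(2) = 10*w^2 - 10*w*z
(3) = -3*a^2 + a*(l + 18) - 6*l
(4) = 32*x^3 + 76*x^2 - 3*x - 54
(5) = -63*t^2 + 108*t + 7*y^2 + y*(58 - 56*t) - 45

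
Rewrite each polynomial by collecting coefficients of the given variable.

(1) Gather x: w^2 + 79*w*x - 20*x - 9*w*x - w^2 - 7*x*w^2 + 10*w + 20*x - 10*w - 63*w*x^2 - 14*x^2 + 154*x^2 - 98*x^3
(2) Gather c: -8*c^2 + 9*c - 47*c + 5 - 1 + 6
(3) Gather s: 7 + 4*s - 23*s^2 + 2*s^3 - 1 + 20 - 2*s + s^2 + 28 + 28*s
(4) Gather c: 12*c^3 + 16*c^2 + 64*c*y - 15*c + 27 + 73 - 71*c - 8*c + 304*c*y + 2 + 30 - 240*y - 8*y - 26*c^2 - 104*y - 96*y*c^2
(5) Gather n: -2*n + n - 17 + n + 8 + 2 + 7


(1) = -98*x^3 + x^2*(140 - 63*w) + x*(-7*w^2 + 70*w)
(2) = -8*c^2 - 38*c + 10
(3) = 2*s^3 - 22*s^2 + 30*s + 54
(4) = 12*c^3 + c^2*(-96*y - 10) + c*(368*y - 94) - 352*y + 132
(5) = 0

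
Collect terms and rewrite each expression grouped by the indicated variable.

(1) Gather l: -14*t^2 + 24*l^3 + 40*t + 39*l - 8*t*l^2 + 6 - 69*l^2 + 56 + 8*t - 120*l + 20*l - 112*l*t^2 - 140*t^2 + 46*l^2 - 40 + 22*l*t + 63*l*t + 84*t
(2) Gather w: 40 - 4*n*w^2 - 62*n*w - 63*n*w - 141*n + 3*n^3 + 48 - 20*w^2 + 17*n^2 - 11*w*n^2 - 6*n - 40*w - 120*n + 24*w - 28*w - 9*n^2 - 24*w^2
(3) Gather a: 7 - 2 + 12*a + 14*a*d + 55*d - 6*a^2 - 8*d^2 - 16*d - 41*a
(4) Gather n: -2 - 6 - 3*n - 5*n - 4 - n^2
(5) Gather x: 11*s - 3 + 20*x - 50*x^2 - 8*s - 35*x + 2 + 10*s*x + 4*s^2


(1) = 24*l^3 + l^2*(-8*t - 23) + l*(-112*t^2 + 85*t - 61) - 154*t^2 + 132*t + 22
(2) = 3*n^3 + 8*n^2 - 267*n + w^2*(-4*n - 44) + w*(-11*n^2 - 125*n - 44) + 88
(3) = -6*a^2 + a*(14*d - 29) - 8*d^2 + 39*d + 5
(4) = -n^2 - 8*n - 12
(5) = 4*s^2 + 3*s - 50*x^2 + x*(10*s - 15) - 1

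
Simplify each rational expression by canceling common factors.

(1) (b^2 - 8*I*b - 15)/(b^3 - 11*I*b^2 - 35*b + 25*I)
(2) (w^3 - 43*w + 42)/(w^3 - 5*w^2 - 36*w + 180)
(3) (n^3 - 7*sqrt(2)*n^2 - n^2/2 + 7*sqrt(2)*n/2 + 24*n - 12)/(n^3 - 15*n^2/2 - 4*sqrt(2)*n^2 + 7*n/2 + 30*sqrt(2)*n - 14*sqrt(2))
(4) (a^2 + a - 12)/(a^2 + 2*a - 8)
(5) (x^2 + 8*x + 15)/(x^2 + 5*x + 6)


(1) = (b - 3*I)/(b^2 - 6*I*b - 5)
(2) = (w^2 + 6*w - 7)/(w^2 + w - 30)
(3) = (4*n - 12*sqrt(2))/(4*n - 28)
(4) = (a - 3)/(a - 2)
(5) = (x + 5)/(x + 2)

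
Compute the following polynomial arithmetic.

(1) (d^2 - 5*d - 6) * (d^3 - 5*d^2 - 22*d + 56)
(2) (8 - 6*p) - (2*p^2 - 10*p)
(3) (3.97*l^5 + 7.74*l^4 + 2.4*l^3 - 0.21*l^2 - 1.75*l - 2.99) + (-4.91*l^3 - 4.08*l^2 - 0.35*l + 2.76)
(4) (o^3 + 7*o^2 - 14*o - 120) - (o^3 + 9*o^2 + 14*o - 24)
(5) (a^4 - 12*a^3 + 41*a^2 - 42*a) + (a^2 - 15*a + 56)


(1) = d^5 - 10*d^4 - 3*d^3 + 196*d^2 - 148*d - 336
(2) = -2*p^2 + 4*p + 8
(3) = 3.97*l^5 + 7.74*l^4 - 2.51*l^3 - 4.29*l^2 - 2.1*l - 0.23
(4) = -2*o^2 - 28*o - 96
(5) = a^4 - 12*a^3 + 42*a^2 - 57*a + 56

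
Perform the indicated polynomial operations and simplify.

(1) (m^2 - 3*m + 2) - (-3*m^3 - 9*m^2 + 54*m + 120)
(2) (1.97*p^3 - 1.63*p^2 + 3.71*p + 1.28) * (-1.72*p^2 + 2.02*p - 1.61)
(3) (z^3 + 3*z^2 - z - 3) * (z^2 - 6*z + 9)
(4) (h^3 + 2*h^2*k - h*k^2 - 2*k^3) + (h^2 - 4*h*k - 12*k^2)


(1) = 3*m^3 + 10*m^2 - 57*m - 118
(2) = -3.3884*p^5 + 6.783*p^4 - 12.8455*p^3 + 7.9169*p^2 - 3.3875*p - 2.0608
(3) = z^5 - 3*z^4 - 10*z^3 + 30*z^2 + 9*z - 27
(4) = h^3 + 2*h^2*k + h^2 - h*k^2 - 4*h*k - 2*k^3 - 12*k^2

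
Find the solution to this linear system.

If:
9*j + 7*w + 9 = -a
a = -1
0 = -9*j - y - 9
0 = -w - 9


Then:
a = -1
j = 55/9
w = -9
y = -64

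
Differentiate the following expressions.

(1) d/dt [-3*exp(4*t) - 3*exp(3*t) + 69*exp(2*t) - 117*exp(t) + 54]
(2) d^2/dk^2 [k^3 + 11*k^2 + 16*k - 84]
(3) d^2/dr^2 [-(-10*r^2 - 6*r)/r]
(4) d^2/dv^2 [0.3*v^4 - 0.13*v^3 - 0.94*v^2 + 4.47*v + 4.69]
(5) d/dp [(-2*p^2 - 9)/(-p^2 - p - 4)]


(1) = (-12*exp(3*t) - 9*exp(2*t) + 138*exp(t) - 117)*exp(t)
(2) = 6*k + 22
(3) = 0
(4) = 3.6*v^2 - 0.78*v - 1.88
(5) = (2*p^2 - 2*p - 9)/(p^4 + 2*p^3 + 9*p^2 + 8*p + 16)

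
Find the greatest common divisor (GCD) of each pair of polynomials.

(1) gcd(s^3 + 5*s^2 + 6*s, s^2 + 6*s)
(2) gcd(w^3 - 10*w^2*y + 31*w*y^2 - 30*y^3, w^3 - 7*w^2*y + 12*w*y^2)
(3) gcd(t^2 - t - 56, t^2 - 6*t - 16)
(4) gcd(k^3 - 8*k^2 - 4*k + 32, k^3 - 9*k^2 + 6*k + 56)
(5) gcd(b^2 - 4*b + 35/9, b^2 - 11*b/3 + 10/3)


(1) = gcd(s*(s + 2)*(s + 3), s*(s + 6)) = s
(2) = gcd((w - 5*y)*(w - 3*y)*(w - 2*y), w*(w - 4*y)*(w - 3*y)) = -w + 3*y
(3) = gcd((t - 8)*(t + 7), (t - 8)*(t + 2)) = t - 8
(4) = k + 2
(5) = gcd((b - 7/3)*(b - 5/3), (b - 2)*(b - 5/3)) = b - 5/3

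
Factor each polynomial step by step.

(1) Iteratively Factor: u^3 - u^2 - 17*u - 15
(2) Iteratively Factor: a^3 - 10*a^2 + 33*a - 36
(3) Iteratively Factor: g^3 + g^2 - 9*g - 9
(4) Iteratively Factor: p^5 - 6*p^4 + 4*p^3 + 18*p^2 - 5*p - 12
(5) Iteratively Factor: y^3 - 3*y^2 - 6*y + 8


(1) = (u + 1)*(u^2 - 2*u - 15) = (u - 5)*(u + 1)*(u + 3)
(2) = (a - 3)*(a^2 - 7*a + 12) = (a - 4)*(a - 3)*(a - 3)
(3) = (g + 3)*(g^2 - 2*g - 3) = (g - 3)*(g + 3)*(g + 1)
(4) = (p - 1)*(p^4 - 5*p^3 - p^2 + 17*p + 12) = (p - 3)*(p - 1)*(p^3 - 2*p^2 - 7*p - 4) = (p - 3)*(p - 1)*(p + 1)*(p^2 - 3*p - 4) = (p - 3)*(p - 1)*(p + 1)^2*(p - 4)
(5) = (y - 4)*(y^2 + y - 2) = (y - 4)*(y + 2)*(y - 1)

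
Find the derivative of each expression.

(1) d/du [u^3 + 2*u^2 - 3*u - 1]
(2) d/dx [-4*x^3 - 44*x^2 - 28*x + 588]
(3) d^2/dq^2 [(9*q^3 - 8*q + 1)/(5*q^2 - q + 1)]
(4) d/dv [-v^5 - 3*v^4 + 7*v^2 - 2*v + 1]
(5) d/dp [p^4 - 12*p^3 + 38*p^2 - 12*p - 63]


(1) = 3*u^2 + 4*u - 3
(2) = -12*x^2 - 88*x - 28
(3) = 8*(-59*q^3 + 12*q^2 + 33*q - 3)/(125*q^6 - 75*q^5 + 90*q^4 - 31*q^3 + 18*q^2 - 3*q + 1)
(4) = -5*v^4 - 12*v^3 + 14*v - 2
(5) = 4*p^3 - 36*p^2 + 76*p - 12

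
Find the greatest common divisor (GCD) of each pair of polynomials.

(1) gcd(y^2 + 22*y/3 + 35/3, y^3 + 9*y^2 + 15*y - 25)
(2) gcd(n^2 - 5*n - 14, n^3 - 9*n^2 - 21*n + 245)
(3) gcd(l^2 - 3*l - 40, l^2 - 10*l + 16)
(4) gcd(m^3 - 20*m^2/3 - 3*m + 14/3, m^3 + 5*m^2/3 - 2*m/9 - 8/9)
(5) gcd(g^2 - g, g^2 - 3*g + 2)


(1) = gcd((y + 7/3)*(y + 5), (y - 1)*(y + 5)^2) = y + 5
(2) = n - 7
(3) = l - 8
(4) = gcd((m - 7)*(m - 2/3)*(m + 1), (m - 2/3)*(m + 1)*(m + 4/3)) = m^2 + m/3 - 2/3
(5) = g - 1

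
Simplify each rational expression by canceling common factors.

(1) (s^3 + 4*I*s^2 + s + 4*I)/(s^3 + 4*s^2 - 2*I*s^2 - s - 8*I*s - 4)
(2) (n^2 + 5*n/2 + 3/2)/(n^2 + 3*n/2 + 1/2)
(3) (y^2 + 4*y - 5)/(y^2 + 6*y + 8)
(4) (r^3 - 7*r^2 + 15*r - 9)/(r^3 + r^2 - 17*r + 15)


(1) = (s^2 + 5*I*s - 4)/(s^2 + s*(4 - I) - 4*I)
(2) = (2*n + 3)/(2*n + 1)
(3) = (y^2 + 4*y - 5)/(y^2 + 6*y + 8)
(4) = (r - 3)/(r + 5)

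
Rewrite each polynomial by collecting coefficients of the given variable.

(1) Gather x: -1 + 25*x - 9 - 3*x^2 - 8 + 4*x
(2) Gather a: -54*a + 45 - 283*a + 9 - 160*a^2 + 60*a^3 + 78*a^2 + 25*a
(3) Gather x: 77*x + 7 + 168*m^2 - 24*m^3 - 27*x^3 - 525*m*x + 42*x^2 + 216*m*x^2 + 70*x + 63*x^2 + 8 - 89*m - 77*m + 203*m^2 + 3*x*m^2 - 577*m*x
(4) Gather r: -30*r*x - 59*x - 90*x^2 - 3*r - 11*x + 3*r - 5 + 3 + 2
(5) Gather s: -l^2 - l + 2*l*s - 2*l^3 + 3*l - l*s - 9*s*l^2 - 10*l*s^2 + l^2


(1) = -3*x^2 + 29*x - 18
(2) = 60*a^3 - 82*a^2 - 312*a + 54
(3) = -24*m^3 + 371*m^2 - 166*m - 27*x^3 + x^2*(216*m + 105) + x*(3*m^2 - 1102*m + 147) + 15
(4) = -30*r*x - 90*x^2 - 70*x
(5) = -2*l^3 - 10*l*s^2 + 2*l + s*(-9*l^2 + l)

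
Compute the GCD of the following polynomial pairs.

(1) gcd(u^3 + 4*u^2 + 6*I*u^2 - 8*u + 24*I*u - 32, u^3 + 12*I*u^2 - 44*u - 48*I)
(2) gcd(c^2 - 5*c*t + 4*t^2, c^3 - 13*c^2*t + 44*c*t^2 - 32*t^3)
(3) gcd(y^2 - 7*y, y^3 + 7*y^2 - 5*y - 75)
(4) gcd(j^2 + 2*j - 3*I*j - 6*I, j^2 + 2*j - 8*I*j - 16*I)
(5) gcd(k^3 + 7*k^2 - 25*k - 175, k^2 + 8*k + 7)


(1) = gcd((u + 4)*(u + 2*I)*(u + 4*I), (u + 2*I)*(u + 4*I)*(u + 6*I)) = u^2 + 6*I*u - 8
(2) = gcd((c - 4*t)*(c - t), (c - 8*t)*(c - 4*t)*(c - t)) = c^2 - 5*c*t + 4*t^2
(3) = 1
(4) = gcd((j + 2)*(j - 3*I), (j + 2)*(j - 8*I)) = j + 2
(5) = gcd((k - 5)*(k + 5)*(k + 7), (k + 1)*(k + 7)) = k + 7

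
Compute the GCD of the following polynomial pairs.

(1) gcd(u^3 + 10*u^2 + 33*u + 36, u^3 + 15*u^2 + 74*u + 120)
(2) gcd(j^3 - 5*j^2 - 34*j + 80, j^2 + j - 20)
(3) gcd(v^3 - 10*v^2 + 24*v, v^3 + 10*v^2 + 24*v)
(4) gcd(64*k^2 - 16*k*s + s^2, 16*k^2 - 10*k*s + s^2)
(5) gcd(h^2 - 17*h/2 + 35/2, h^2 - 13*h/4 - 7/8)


(1) = u + 4
(2) = j + 5
(3) = gcd(v*(v - 6)*(v - 4), v*(v + 4)*(v + 6)) = v
(4) = -8*k + s
(5) = h - 7/2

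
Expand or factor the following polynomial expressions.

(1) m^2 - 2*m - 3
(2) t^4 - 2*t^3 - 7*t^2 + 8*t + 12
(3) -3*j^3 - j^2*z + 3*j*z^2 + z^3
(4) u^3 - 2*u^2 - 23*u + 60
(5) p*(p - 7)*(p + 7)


(1) = (m - 3)*(m + 1)
(2) = (t - 3)*(t - 2)*(t + 1)*(t + 2)
(3) = (-j + z)*(j + z)*(3*j + z)
(4) = (u - 4)*(u - 3)*(u + 5)
(5) = p^3 - 49*p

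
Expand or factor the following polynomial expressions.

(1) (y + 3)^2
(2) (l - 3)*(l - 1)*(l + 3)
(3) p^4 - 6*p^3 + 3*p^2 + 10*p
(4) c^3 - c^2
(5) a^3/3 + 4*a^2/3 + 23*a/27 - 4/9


(1) = y^2 + 6*y + 9
(2) = l^3 - l^2 - 9*l + 9
(3) = p*(p - 5)*(p - 2)*(p + 1)
(4) = c^2*(c - 1)
(5) = (a/3 + 1)*(a - 1/3)*(a + 4/3)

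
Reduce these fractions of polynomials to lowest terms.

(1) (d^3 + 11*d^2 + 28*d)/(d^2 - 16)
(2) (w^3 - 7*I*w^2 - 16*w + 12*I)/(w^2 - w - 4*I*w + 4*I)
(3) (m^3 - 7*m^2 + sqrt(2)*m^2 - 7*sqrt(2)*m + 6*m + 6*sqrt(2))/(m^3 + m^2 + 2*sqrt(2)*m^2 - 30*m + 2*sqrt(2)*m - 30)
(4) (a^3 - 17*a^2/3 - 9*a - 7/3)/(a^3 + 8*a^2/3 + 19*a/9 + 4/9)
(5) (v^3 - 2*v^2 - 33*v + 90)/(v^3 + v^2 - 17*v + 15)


(1) = (d^2 + 7*d)/(d - 4)
(2) = (w^3 - 7*I*w^2 - 16*w + 12*I)/(w^2 + w*(-1 - 4*I) + 4*I)
(3) = (m^3 + m^2*(-7 + sqrt(2)) + m*(6 - 7*sqrt(2)) + 6*sqrt(2))/(m^3 + m^2*(1 + 2*sqrt(2)) + m*(-30 + 2*sqrt(2)) - 30)
(4) = (3*a - 21)/(3*a + 4)
(5) = (v^2 + v - 30)/(v^2 + 4*v - 5)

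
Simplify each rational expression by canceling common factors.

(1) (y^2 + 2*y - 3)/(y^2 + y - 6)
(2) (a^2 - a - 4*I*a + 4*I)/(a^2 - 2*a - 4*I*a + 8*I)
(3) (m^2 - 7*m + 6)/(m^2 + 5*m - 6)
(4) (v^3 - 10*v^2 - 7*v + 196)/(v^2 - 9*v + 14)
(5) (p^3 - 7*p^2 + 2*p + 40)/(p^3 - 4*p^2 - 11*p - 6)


(1) = (y - 1)/(y - 2)
(2) = (a - 1)/(a - 2)
(3) = (m - 6)/(m + 6)
(4) = (v^2 - 3*v - 28)/(v - 2)
(5) = (p^3 - 7*p^2 + 2*p + 40)/(p^3 - 4*p^2 - 11*p - 6)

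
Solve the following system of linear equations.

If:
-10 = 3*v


Then:
v = -10/3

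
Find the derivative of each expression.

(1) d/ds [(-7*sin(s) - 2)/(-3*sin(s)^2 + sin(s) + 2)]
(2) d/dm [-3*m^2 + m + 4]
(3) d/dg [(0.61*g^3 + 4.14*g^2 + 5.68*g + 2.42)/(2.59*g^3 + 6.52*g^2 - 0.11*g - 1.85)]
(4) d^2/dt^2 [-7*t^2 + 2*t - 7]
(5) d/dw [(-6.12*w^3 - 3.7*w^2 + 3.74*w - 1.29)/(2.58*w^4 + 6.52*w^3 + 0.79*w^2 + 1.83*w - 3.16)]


(1) = (-12*sin(s) + 21*cos(s)^2 - 33)*cos(s)/(-3*sin(s)^2 + sin(s) + 2)^2
(2) = 1 - 6*m
(3) = (-6.7454*g^4 - 29.5566*g^3 - 59.6779*g^2 - 46.8748*g - 10.2418)/(6.7081*g^6 + 33.7736*g^5 + 41.9406*g^4 - 11.0174*g^3 - 24.1119*g^2 + 0.407*g + 3.4225)
(4) = -14
(5) = (15.7896*w^6 + 19.092*w^5 - 9.6584*w^4 - 57.856*w^3 + 73.5244*w^2 + 25.4222*w - 9.4577)/(6.6564*w^8 + 33.6432*w^7 + 46.5868*w^6 + 19.7444*w^5 + 8.1817*w^4 - 38.315*w^3 - 1.6439*w^2 - 11.5656*w + 9.9856)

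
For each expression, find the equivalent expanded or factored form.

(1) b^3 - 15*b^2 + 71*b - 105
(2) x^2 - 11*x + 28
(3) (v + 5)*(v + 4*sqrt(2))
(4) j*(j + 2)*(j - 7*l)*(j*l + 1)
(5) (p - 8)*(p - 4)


(1) = (b - 7)*(b - 5)*(b - 3)
(2) = (x - 7)*(x - 4)
(3) = v^2 + 5*v + 4*sqrt(2)*v + 20*sqrt(2)
(4) = j^4*l - 7*j^3*l^2 + 2*j^3*l + j^3 - 14*j^2*l^2 - 7*j^2*l + 2*j^2 - 14*j*l
(5) = p^2 - 12*p + 32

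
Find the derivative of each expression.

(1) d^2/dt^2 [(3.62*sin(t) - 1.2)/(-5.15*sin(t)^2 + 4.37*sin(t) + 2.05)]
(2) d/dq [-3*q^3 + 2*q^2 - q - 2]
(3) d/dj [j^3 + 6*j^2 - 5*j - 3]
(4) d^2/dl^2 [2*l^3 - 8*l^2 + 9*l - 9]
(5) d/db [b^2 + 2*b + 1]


(1) = (-96.01145*sin(t)^5 + 45.83809*sin(t)^4 - 118.3058*sin(t)^3 - 84.93995*sin(t)^2 + 365.38525*sin(t) - 136.0301)/(-5.15*sin(t)^2 + 4.37*sin(t) + 2.05)^3
(2) = -9*q^2 + 4*q - 1
(3) = 3*j^2 + 12*j - 5
(4) = 12*l - 16
(5) = 2*b + 2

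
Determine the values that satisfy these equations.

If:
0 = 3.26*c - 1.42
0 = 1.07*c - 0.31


Then:
No Solution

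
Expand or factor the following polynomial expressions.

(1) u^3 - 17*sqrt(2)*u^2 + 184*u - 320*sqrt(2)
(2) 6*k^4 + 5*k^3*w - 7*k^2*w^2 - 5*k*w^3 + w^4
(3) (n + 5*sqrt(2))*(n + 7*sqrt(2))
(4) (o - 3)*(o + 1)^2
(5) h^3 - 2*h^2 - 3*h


(1) = (u - 8*sqrt(2))*(u - 5*sqrt(2))*(u - 4*sqrt(2))
(2) = (-6*k + w)*(-k + w)*(k + w)^2
(3) = n^2 + 12*sqrt(2)*n + 70
(4) = o^3 - o^2 - 5*o - 3
(5) = h*(h - 3)*(h + 1)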